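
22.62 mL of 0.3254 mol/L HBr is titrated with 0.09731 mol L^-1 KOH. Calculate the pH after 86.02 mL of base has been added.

n(acid) = 0.3254 x 0.02262 = 0.007361 mol; n(KOH) added = 0.09731 x 0.08602 = 0.008371 mol.
Base is in excess by 0.008371 - 0.007361 = 0.001010 mol in a total volume of 0.1086 L.
[OH^-] = 0.001010/0.1086 = 0.009297 M, so pOH = 2.03 and pH = 14.00 - 2.03 = 11.97.

11.97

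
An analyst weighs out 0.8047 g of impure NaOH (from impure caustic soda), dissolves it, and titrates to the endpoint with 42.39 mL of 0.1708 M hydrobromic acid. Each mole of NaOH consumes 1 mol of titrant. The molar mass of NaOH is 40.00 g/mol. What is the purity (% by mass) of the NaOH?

36.0%

n(HBr) = 0.1708 x 0.04239 = 0.007240 mol.
n(NaOH) = 0.007240 / 1 = 0.007240 mol.
mass of NaOH = 0.007240 x 40.00 = 0.2896 g.
% purity = 0.2896 / 0.8047 x 100 = 36.0%.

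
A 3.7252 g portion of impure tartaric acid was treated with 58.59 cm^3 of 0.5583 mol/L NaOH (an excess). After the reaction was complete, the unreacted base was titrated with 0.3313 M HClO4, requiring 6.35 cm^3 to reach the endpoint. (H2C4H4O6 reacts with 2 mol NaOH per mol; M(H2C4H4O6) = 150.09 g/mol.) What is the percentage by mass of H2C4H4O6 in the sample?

61.7%

Total n(NaOH) added = 0.5583 x 0.05859 = 0.03271 mol.
n(HClO4) used = 0.3313 x 0.006350 = 0.002104 mol, which equals the excess n(NaOH).
So n(NaOH) consumed by the sample = 0.03271 - 0.002104 = 0.03061 mol.
n(H2C4H4O6) = 0.03061 / 2 = 0.01530 mol.
mass H2C4H4O6 = 0.01530 x 150.09 = 2.297 g, so %H2C4H4O6 = 2.297/3.7252 x 100 = 61.7%.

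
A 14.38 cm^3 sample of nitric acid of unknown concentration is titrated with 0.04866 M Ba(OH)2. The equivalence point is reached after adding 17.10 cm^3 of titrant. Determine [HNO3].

0.116 M

n(Ba(OH)2) delivered = 0.04866 x 0.01710 = 0.0008321 mol.
The reaction is 2 HNO3 + 1 Ba(OH)2, so n(HNO3) = 0.0008321 x 2/1 = 0.001664 mol.
[HNO3] = 0.001664 mol / 0.01438 L = 0.116 M.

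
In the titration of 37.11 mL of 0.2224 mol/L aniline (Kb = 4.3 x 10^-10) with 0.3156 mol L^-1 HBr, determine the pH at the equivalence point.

n(C6H5NH2) = 0.2224 x 0.03711 = 0.008253 mol; V(HBr) at equivalence = 0.008253/0.3156 = 0.02615 L.
At equivalence the base is fully converted to C6H5NH3+; total volume = 0.06326 L, so [C6H5NH3+] = 0.008253/0.06326 = 0.1305 M.
Ka(C6H5NH3+) = Kw/Kb = 1.0e-14 / 4.3 x 10^-10 = 2.33e-5.
[H^+] = sqrt(Ka x [C6H5NH3+]) = sqrt(2.33e-5 x 0.1305) = 0.00174 M.
pH = -log(0.00174) = 2.76.

2.76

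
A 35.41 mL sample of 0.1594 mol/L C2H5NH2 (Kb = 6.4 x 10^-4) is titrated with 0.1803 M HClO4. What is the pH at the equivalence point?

n(C2H5NH2) = 0.1594 x 0.03541 = 0.005644 mol; V(HClO4) at equivalence = 0.005644/0.1803 = 0.03131 L.
At equivalence the base is fully converted to C2H5NH3+; total volume = 0.06672 L, so [C2H5NH3+] = 0.005644/0.06672 = 0.08460 M.
Ka(C2H5NH3+) = Kw/Kb = 1.0e-14 / 6.4 x 10^-4 = 1.56e-11.
[H^+] = sqrt(Ka x [C2H5NH3+]) = sqrt(1.56e-11 x 0.08460) = 1.15e-6 M.
pH = -log(1.15e-6) = 5.94.

5.94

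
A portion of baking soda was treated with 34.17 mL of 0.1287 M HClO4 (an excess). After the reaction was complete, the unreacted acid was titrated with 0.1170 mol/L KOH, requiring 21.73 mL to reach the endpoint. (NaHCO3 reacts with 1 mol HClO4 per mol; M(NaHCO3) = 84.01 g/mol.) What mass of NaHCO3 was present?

Total n(HClO4) added = 0.1287 x 0.03417 = 0.004398 mol.
n(KOH) used = 0.1170 x 0.02173 = 0.002542 mol, which equals the excess n(HClO4).
So n(HClO4) consumed by the sample = 0.004398 - 0.002542 = 0.001855 mol.
n(NaHCO3) = 0.001855 / 1 = 0.001855 mol.
mass = 0.001855 mol x 84.01 g/mol = 0.156 g.

0.156 g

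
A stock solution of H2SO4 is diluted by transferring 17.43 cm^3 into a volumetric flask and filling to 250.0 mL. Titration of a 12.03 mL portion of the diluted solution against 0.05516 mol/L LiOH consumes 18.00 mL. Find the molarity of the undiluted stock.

0.592 M

n(LiOH) = 0.05516 x 0.01800 = 0.0009929 mol.
n(H2SO4) in the aliquot = 0.0009929 x 1/2 = 0.0004964 mol.
[diluted H2SO4] = 0.0004964 / 0.01203 = 0.04127 M.
Dilution factor = 250.0/17.43 = 14.34, so [stock] = 0.04127 x 14.34 = 0.592 M.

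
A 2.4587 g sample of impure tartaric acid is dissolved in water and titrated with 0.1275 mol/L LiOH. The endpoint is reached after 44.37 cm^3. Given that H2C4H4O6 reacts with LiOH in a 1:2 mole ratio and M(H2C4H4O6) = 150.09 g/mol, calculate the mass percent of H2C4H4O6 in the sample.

17.3%

n(LiOH) = 0.1275 x 0.04437 = 0.005657 mol.
n(H2C4H4O6) = 0.005657 / 2 = 0.002829 mol.
mass of H2C4H4O6 = 0.002829 x 150.09 = 0.4245 g.
% purity = 0.4245 / 2.4587 x 100 = 17.3%.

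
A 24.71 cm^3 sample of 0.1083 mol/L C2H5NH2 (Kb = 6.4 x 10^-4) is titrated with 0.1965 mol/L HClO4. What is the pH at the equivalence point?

5.98

n(C2H5NH2) = 0.1083 x 0.02471 = 0.002676 mol; V(HClO4) at equivalence = 0.002676/0.1965 = 0.01362 L.
At equivalence the base is fully converted to C2H5NH3+; total volume = 0.03833 L, so [C2H5NH3+] = 0.002676/0.03833 = 0.06982 M.
Ka(C2H5NH3+) = Kw/Kb = 1.0e-14 / 6.4 x 10^-4 = 1.56e-11.
[H^+] = sqrt(Ka x [C2H5NH3+]) = sqrt(1.56e-11 x 0.06982) = 1.04e-6 M.
pH = -log(1.04e-6) = 5.98.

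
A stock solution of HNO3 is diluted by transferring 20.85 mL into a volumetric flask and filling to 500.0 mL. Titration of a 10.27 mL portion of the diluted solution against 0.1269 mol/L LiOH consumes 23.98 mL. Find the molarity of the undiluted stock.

n(LiOH) = 0.1269 x 0.02398 = 0.003043 mol.
n(HNO3) in the aliquot = 0.003043 mol.
[diluted HNO3] = 0.003043 / 0.01027 = 0.2963 M.
Dilution factor = 500.0/20.85 = 23.98, so [stock] = 0.2963 x 23.98 = 7.11 M.

7.11 M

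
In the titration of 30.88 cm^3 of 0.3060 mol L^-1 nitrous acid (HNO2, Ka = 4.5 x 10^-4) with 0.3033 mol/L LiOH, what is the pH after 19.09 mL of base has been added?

3.55

Initial n(HNO2) = 0.3060 x 0.03088 = 0.009449 mol.
n(LiOH) added = 0.3033 x 0.01909 = 0.005790 mol, converting that many moles of HNO2 to NO2-.
Remaining n(HNO2) = 0.003659 mol; n(NO2-) = 0.005790 mol.
By Henderson-Hasselbalch, pH = pKa + log([A^-]/[HA]) = 3.35 + log(0.005790/0.003659) = 3.35 + (+0.20) = 3.55.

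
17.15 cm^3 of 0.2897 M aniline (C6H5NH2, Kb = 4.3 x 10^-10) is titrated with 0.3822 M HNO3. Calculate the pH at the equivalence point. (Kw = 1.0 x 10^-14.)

2.71

n(C6H5NH2) = 0.2897 x 0.01715 = 0.004968 mol; V(HNO3) at equivalence = 0.004968/0.3822 = 0.01300 L.
At equivalence the base is fully converted to C6H5NH3+; total volume = 0.03015 L, so [C6H5NH3+] = 0.004968/0.03015 = 0.1648 M.
Ka(C6H5NH3+) = Kw/Kb = 1.0e-14 / 4.3 x 10^-10 = 2.33e-5.
[H^+] = sqrt(Ka x [C6H5NH3+]) = sqrt(2.33e-5 x 0.1648) = 0.00196 M.
pH = -log(0.00196) = 2.71.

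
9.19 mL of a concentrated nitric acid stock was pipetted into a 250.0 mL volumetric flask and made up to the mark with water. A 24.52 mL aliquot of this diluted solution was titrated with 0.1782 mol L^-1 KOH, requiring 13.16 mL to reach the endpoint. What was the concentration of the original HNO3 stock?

n(KOH) = 0.1782 x 0.01316 = 0.002345 mol.
n(HNO3) in the aliquot = 0.002345 mol.
[diluted HNO3] = 0.002345 / 0.02452 = 0.09564 M.
Dilution factor = 250.0/9.190 = 27.20, so [stock] = 0.09564 x 27.20 = 2.60 M.

2.60 M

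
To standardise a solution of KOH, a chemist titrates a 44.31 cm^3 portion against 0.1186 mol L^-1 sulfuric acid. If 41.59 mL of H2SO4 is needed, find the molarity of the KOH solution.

0.223 M

n(H2SO4) delivered = 0.1186 x 0.04159 = 0.004933 mol.
The reaction is 2 KOH + 1 H2SO4, so n(KOH) = 0.004933 x 2/1 = 0.009865 mol.
[KOH] = 0.009865 mol / 0.04431 L = 0.223 M.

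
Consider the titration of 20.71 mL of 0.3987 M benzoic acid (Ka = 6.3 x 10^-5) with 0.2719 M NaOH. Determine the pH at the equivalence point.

8.70

n(C6H5COOH) = 0.3987 x 0.02071 = 0.008257 mol; V(NaOH) at equivalence = 0.008257/0.2719 = 0.03037 L.
At equivalence all the acid is converted to C6H5COO-; total volume = 0.02071 + 0.03037 = 0.05108 L, so [C6H5COO-] = 0.008257/0.05108 = 0.1617 M.
Kb = Kw/Ka = 1.0e-14 / 6.3 x 10^-5 = 1.59e-10.
[OH^-] = sqrt(Kb x [C6H5COO-]) = sqrt(1.59e-10 x 0.1617) = 5.07e-6 M.
pOH = 5.30, so pH = 14.00 - 5.30 = 8.70.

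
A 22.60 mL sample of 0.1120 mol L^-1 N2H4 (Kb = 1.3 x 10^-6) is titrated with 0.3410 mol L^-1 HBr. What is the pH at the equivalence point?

4.59

n(N2H4) = 0.1120 x 0.02260 = 0.002531 mol; V(HBr) at equivalence = 0.002531/0.3410 = 0.007423 L.
At equivalence the base is fully converted to N2H5+; total volume = 0.03002 L, so [N2H5+] = 0.002531/0.03002 = 0.08431 M.
Ka(N2H5+) = Kw/Kb = 1.0e-14 / 1.3 x 10^-6 = 7.69e-9.
[H^+] = sqrt(Ka x [N2H5+]) = sqrt(7.69e-9 x 0.08431) = 2.55e-5 M.
pH = -log(2.55e-5) = 4.59.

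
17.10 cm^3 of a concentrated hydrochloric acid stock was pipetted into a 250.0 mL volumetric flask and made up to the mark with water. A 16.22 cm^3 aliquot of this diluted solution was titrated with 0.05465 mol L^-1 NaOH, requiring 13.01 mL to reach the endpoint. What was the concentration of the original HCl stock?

n(NaOH) = 0.05465 x 0.01301 = 0.0007110 mol.
n(HCl) in the aliquot = 0.0007110 mol.
[diluted HCl] = 0.0007110 / 0.01622 = 0.04383 M.
Dilution factor = 250.0/17.10 = 14.62, so [stock] = 0.04383 x 14.62 = 0.641 M.

0.641 M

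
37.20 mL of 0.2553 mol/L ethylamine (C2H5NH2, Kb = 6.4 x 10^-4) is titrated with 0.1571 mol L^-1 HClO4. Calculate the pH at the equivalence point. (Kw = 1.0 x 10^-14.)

n(C2H5NH2) = 0.2553 x 0.03720 = 0.009497 mol; V(HClO4) at equivalence = 0.009497/0.1571 = 0.06045 L.
At equivalence the base is fully converted to C2H5NH3+; total volume = 0.09765 L, so [C2H5NH3+] = 0.009497/0.09765 = 0.09725 M.
Ka(C2H5NH3+) = Kw/Kb = 1.0e-14 / 6.4 x 10^-4 = 1.56e-11.
[H^+] = sqrt(Ka x [C2H5NH3+]) = sqrt(1.56e-11 x 0.09725) = 1.23e-6 M.
pH = -log(1.23e-6) = 5.91.

5.91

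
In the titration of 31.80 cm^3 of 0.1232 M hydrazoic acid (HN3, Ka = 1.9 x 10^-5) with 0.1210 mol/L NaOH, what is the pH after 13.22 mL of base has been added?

4.56

Initial n(HN3) = 0.1232 x 0.03180 = 0.003918 mol.
n(NaOH) added = 0.1210 x 0.01322 = 0.001600 mol, converting that many moles of HN3 to N3-.
Remaining n(HN3) = 0.002318 mol; n(N3-) = 0.001600 mol.
By Henderson-Hasselbalch, pH = pKa + log([A^-]/[HA]) = 4.72 + log(0.001600/0.002318) = 4.72 + (-0.16) = 4.56.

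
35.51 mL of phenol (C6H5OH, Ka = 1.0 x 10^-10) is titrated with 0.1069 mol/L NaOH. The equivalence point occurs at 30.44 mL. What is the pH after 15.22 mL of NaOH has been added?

15.22 mL is exactly half the equivalence volume (30.44/2), i.e. the half-equivalence point.
There, n(HA) = n(A^-), so pH = pKa = -log(1.0 x 10^-10) = 10.00.

10.00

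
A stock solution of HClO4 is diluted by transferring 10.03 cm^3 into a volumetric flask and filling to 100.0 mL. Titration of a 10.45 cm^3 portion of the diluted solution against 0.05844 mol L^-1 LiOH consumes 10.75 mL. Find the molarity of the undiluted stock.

n(LiOH) = 0.05844 x 0.01075 = 0.0006282 mol.
n(HClO4) in the aliquot = 0.0006282 mol.
[diluted HClO4] = 0.0006282 / 0.01045 = 0.06012 M.
Dilution factor = 100.0/10.03 = 9.970, so [stock] = 0.06012 x 9.970 = 0.599 M.

0.599 M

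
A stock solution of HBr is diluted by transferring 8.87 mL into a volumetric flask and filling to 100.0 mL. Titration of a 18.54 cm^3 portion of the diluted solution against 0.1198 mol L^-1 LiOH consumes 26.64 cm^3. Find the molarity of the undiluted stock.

n(LiOH) = 0.1198 x 0.02664 = 0.003191 mol.
n(HBr) in the aliquot = 0.003191 mol.
[diluted HBr] = 0.003191 / 0.01854 = 0.1721 M.
Dilution factor = 100.0/8.870 = 11.27, so [stock] = 0.1721 x 11.27 = 1.94 M.

1.94 M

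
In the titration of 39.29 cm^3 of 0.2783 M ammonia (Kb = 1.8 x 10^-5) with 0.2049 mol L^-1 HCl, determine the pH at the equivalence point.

n(NH3) = 0.2783 x 0.03929 = 0.01093 mol; V(HCl) at equivalence = 0.01093/0.2049 = 0.05336 L.
At equivalence the base is fully converted to NH4+; total volume = 0.09265 L, so [NH4+] = 0.01093/0.09265 = 0.1180 M.
Ka(NH4+) = Kw/Kb = 1.0e-14 / 1.8 x 10^-5 = 5.56e-10.
[H^+] = sqrt(Ka x [NH4+]) = sqrt(5.56e-10 x 0.1180) = 8.10e-6 M.
pH = -log(8.10e-6) = 5.09.

5.09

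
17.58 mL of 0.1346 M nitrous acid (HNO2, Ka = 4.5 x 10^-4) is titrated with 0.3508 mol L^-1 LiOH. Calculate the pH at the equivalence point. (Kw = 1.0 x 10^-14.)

n(HNO2) = 0.1346 x 0.01758 = 0.002366 mol; V(LiOH) at equivalence = 0.002366/0.3508 = 0.006745 L.
At equivalence all the acid is converted to NO2-; total volume = 0.01758 + 0.006745 = 0.02433 L, so [NO2-] = 0.002366/0.02433 = 0.09728 M.
Kb = Kw/Ka = 1.0e-14 / 4.5 x 10^-4 = 2.22e-11.
[OH^-] = sqrt(Kb x [NO2-]) = sqrt(2.22e-11 x 0.09728) = 1.47e-6 M.
pOH = 5.83, so pH = 14.00 - 5.83 = 8.17.

8.17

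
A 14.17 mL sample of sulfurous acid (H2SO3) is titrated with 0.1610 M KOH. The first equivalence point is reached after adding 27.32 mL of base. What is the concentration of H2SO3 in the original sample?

0.310 M

n(KOH) = 0.1610 x 0.02732 = 0.004399 mol.
At the first equivalence point, 1 mol OH^- react per mol H2SO3, so n(H2SO3) = 0.004399 / 1 = 0.004399 mol.
[H2SO3] = 0.004399 / 0.01417 L = 0.310 M.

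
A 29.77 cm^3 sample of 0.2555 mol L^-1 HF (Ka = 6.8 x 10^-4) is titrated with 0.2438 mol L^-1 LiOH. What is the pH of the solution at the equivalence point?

8.13

n(HF) = 0.2555 x 0.02977 = 0.007606 mol; V(LiOH) at equivalence = 0.007606/0.2438 = 0.03120 L.
At equivalence all the acid is converted to F-; total volume = 0.02977 + 0.03120 = 0.06097 L, so [F-] = 0.007606/0.06097 = 0.1248 M.
Kb = Kw/Ka = 1.0e-14 / 6.8 x 10^-4 = 1.47e-11.
[OH^-] = sqrt(Kb x [F-]) = sqrt(1.47e-11 x 0.1248) = 1.35e-6 M.
pOH = 5.87, so pH = 14.00 - 5.87 = 8.13.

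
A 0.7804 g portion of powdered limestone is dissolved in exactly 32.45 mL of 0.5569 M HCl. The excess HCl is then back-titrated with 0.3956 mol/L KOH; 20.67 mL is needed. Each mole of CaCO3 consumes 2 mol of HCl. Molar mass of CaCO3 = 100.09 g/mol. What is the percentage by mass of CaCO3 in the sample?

63.4%

Total n(HCl) added = 0.5569 x 0.03245 = 0.01807 mol.
n(KOH) used = 0.3956 x 0.02067 = 0.008177 mol, which equals the excess n(HCl).
So n(HCl) consumed by the sample = 0.01807 - 0.008177 = 0.009894 mol.
n(CaCO3) = 0.009894 / 2 = 0.004947 mol.
mass CaCO3 = 0.004947 x 100.09 = 0.4952 g, so %CaCO3 = 0.4952/0.7804 x 100 = 63.4%.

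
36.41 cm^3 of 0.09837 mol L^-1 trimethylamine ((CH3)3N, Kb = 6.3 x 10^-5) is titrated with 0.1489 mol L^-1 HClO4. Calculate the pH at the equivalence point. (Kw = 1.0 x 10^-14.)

5.51

n((CH3)3N) = 0.09837 x 0.03641 = 0.003582 mol; V(HClO4) at equivalence = 0.003582/0.1489 = 0.02405 L.
At equivalence the base is fully converted to (CH3)3NH+; total volume = 0.06046 L, so [(CH3)3NH+] = 0.003582/0.06046 = 0.05924 M.
Ka((CH3)3NH+) = Kw/Kb = 1.0e-14 / 6.3 x 10^-5 = 1.59e-10.
[H^+] = sqrt(Ka x [(CH3)3NH+]) = sqrt(1.59e-10 x 0.05924) = 3.07e-6 M.
pH = -log(3.07e-6) = 5.51.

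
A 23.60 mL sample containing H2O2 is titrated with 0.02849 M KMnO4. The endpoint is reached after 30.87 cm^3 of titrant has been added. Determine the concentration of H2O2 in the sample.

n(KMnO4) = 0.02849 x 0.03087 = 0.0008795 mol.
From the balanced equation, 2 mol KMnO4 reacts with 5 mol H2O2, so n(H2O2) = 0.0008795 x 5/2 = 0.002199 mol.
[H2O2] = 0.002199 / 0.02360 L = 0.0932 M.

0.0932 M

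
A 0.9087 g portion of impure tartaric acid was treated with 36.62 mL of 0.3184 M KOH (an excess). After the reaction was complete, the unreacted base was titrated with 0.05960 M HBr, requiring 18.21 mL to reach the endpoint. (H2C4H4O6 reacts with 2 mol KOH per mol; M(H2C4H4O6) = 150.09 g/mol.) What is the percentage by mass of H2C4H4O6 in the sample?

87.3%

Total n(KOH) added = 0.3184 x 0.03662 = 0.01166 mol.
n(HBr) used = 0.05960 x 0.01821 = 0.001085 mol, which equals the excess n(KOH).
So n(KOH) consumed by the sample = 0.01166 - 0.001085 = 0.01057 mol.
n(H2C4H4O6) = 0.01057 / 2 = 0.005287 mol.
mass H2C4H4O6 = 0.005287 x 150.09 = 0.7936 g, so %H2C4H4O6 = 0.7936/0.9087 x 100 = 87.3%.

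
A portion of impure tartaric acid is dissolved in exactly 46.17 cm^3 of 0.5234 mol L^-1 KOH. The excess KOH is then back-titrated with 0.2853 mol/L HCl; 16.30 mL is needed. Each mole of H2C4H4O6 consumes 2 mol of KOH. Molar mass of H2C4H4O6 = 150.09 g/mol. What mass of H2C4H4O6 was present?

1.46 g

Total n(KOH) added = 0.5234 x 0.04617 = 0.02417 mol.
n(HCl) used = 0.2853 x 0.01630 = 0.004650 mol, which equals the excess n(KOH).
So n(KOH) consumed by the sample = 0.02417 - 0.004650 = 0.01951 mol.
n(H2C4H4O6) = 0.01951 / 2 = 0.009757 mol.
mass = 0.009757 mol x 150.09 g/mol = 1.46 g.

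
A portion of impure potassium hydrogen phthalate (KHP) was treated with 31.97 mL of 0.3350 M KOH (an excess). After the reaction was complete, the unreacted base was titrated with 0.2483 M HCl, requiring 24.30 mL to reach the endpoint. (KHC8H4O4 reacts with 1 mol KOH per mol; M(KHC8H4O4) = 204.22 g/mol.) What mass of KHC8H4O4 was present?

Total n(KOH) added = 0.3350 x 0.03197 = 0.01071 mol.
n(HCl) used = 0.2483 x 0.02430 = 0.006034 mol, which equals the excess n(KOH).
So n(KOH) consumed by the sample = 0.01071 - 0.006034 = 0.004676 mol.
n(KHC8H4O4) = 0.004676 / 1 = 0.004676 mol.
mass = 0.004676 mol x 204.22 g/mol = 0.955 g.

0.955 g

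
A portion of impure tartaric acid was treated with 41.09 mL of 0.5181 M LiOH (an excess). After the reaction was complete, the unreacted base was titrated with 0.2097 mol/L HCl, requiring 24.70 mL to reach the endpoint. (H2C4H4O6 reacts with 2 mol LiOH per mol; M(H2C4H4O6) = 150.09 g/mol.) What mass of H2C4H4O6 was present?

1.21 g

Total n(LiOH) added = 0.5181 x 0.04109 = 0.02129 mol.
n(HCl) used = 0.2097 x 0.02470 = 0.005180 mol, which equals the excess n(LiOH).
So n(LiOH) consumed by the sample = 0.02129 - 0.005180 = 0.01611 mol.
n(H2C4H4O6) = 0.01611 / 2 = 0.008055 mol.
mass = 0.008055 mol x 150.09 g/mol = 1.21 g.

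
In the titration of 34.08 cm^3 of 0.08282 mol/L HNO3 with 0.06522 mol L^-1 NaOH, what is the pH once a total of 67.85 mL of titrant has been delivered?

12.20

n(acid) = 0.08282 x 0.03408 = 0.002823 mol; n(NaOH) added = 0.06522 x 0.06785 = 0.004425 mol.
Base is in excess by 0.004425 - 0.002823 = 0.001603 mol in a total volume of 0.1019 L.
[OH^-] = 0.001603/0.1019 = 0.01572 M, so pOH = 1.80 and pH = 14.00 - 1.80 = 12.20.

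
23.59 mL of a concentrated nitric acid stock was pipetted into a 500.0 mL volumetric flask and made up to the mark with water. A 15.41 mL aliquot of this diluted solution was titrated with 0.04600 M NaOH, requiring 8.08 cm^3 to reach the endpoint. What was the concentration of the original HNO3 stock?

n(NaOH) = 0.04600 x 0.008080 = 0.0003717 mol.
n(HNO3) in the aliquot = 0.0003717 mol.
[diluted HNO3] = 0.0003717 / 0.01541 = 0.02412 M.
Dilution factor = 500.0/23.59 = 21.20, so [stock] = 0.02412 x 21.20 = 0.511 M.

0.511 M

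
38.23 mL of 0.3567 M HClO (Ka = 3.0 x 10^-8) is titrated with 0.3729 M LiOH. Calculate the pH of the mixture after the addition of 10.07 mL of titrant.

Initial n(HClO) = 0.3567 x 0.03823 = 0.01364 mol.
n(LiOH) added = 0.3729 x 0.01007 = 0.003755 mol, converting that many moles of HClO to ClO-.
Remaining n(HClO) = 0.009882 mol; n(ClO-) = 0.003755 mol.
By Henderson-Hasselbalch, pH = pKa + log([A^-]/[HA]) = 7.52 + log(0.003755/0.009882) = 7.52 + (-0.42) = 7.10.

7.10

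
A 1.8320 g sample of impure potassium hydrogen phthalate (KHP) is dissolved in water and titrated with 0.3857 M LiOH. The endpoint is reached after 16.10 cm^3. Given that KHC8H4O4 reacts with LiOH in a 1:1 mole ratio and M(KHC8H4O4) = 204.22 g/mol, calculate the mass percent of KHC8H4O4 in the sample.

69.2%

n(LiOH) = 0.3857 x 0.01610 = 0.006210 mol.
n(KHC8H4O4) = 0.006210 / 1 = 0.006210 mol.
mass of KHC8H4O4 = 0.006210 x 204.22 = 1.268 g.
% purity = 1.268 / 1.8320 x 100 = 69.2%.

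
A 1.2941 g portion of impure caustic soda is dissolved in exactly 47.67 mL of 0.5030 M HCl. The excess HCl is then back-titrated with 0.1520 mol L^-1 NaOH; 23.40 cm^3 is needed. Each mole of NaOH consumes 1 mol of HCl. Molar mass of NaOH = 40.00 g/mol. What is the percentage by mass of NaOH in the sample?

Total n(HCl) added = 0.5030 x 0.04767 = 0.02398 mol.
n(NaOH) used = 0.1520 x 0.02340 = 0.003557 mol, which equals the excess n(HCl).
So n(HCl) consumed by the sample = 0.02398 - 0.003557 = 0.02042 mol.
n(NaOH) = 0.02042 / 1 = 0.02042 mol.
mass NaOH = 0.02042 x 40.00 = 0.8168 g, so %NaOH = 0.8168/1.2941 x 100 = 63.1%.

63.1%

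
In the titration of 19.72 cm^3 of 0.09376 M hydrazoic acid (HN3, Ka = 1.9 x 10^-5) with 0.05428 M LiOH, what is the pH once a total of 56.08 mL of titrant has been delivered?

12.20

n(acid) = 0.09376 x 0.01972 = 0.001849 mol; n(LiOH) added = 0.05428 x 0.05608 = 0.003044 mol.
Base is in excess by 0.003044 - 0.001849 = 0.001195 mol in a total volume of 0.07580 L.
[OH^-] = 0.001195/0.07580 = 0.01577 M, so pOH = 1.80 and pH = 14.00 - 1.80 = 12.20.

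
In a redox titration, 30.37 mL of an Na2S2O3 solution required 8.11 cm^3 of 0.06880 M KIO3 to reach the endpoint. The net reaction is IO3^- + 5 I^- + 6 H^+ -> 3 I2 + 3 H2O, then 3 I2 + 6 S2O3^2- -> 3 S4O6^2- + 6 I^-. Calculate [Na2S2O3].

0.110 M

n(KIO3) = 0.06880 x 0.008110 = 0.0005580 mol.
From the balanced equation, 1 mol KIO3 reacts with 6 mol Na2S2O3, so n(Na2S2O3) = 0.0005580 x 6/1 = 0.003348 mol.
[Na2S2O3] = 0.003348 / 0.03037 L = 0.110 M.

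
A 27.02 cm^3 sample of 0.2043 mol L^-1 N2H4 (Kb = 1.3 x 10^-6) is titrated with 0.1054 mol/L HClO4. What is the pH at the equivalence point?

4.64

n(N2H4) = 0.2043 x 0.02702 = 0.005520 mol; V(HClO4) at equivalence = 0.005520/0.1054 = 0.05237 L.
At equivalence the base is fully converted to N2H5+; total volume = 0.07939 L, so [N2H5+] = 0.005520/0.07939 = 0.06953 M.
Ka(N2H5+) = Kw/Kb = 1.0e-14 / 1.3 x 10^-6 = 7.69e-9.
[H^+] = sqrt(Ka x [N2H5+]) = sqrt(7.69e-9 x 0.06953) = 2.31e-5 M.
pH = -log(2.31e-5) = 4.64.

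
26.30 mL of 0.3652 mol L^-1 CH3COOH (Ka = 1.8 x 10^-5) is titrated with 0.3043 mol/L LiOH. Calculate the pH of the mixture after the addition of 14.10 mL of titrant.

Initial n(CH3COOH) = 0.3652 x 0.02630 = 0.009605 mol.
n(LiOH) added = 0.3043 x 0.01410 = 0.004291 mol, converting that many moles of CH3COOH to CH3COO-.
Remaining n(CH3COOH) = 0.005314 mol; n(CH3COO-) = 0.004291 mol.
By Henderson-Hasselbalch, pH = pKa + log([A^-]/[HA]) = 4.74 + log(0.004291/0.005314) = 4.74 + (-0.09) = 4.65.

4.65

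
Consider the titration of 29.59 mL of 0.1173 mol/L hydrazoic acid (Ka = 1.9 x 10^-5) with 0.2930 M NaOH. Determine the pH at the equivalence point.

8.82

n(HN3) = 0.1173 x 0.02959 = 0.003471 mol; V(NaOH) at equivalence = 0.003471/0.2930 = 0.01185 L.
At equivalence all the acid is converted to N3-; total volume = 0.02959 + 0.01185 = 0.04144 L, so [N3-] = 0.003471/0.04144 = 0.08377 M.
Kb = Kw/Ka = 1.0e-14 / 1.9 x 10^-5 = 5.26e-10.
[OH^-] = sqrt(Kb x [N3-]) = sqrt(5.26e-10 x 0.08377) = 6.64e-6 M.
pOH = 5.18, so pH = 14.00 - 5.18 = 8.82.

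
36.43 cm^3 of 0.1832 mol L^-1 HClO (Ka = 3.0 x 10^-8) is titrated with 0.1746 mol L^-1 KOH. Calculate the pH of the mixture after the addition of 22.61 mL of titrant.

7.68

Initial n(HClO) = 0.1832 x 0.03643 = 0.006674 mol.
n(KOH) added = 0.1746 x 0.02261 = 0.003948 mol, converting that many moles of HClO to ClO-.
Remaining n(HClO) = 0.002726 mol; n(ClO-) = 0.003948 mol.
By Henderson-Hasselbalch, pH = pKa + log([A^-]/[HA]) = 7.52 + log(0.003948/0.002726) = 7.52 + (+0.16) = 7.68.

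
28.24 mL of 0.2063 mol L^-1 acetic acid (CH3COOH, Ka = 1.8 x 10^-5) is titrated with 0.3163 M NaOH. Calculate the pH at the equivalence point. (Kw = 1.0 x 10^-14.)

n(CH3COOH) = 0.2063 x 0.02824 = 0.005826 mol; V(NaOH) at equivalence = 0.005826/0.3163 = 0.01842 L.
At equivalence all the acid is converted to CH3COO-; total volume = 0.02824 + 0.01842 = 0.04666 L, so [CH3COO-] = 0.005826/0.04666 = 0.1249 M.
Kb = Kw/Ka = 1.0e-14 / 1.8 x 10^-5 = 5.56e-10.
[OH^-] = sqrt(Kb x [CH3COO-]) = sqrt(5.56e-10 x 0.1249) = 8.33e-6 M.
pOH = 5.08, so pH = 14.00 - 5.08 = 8.92.

8.92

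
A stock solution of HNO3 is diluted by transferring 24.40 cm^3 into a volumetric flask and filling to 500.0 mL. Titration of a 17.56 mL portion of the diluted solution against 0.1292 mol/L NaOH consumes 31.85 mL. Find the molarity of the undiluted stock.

n(NaOH) = 0.1292 x 0.03185 = 0.004115 mol.
n(HNO3) in the aliquot = 0.004115 mol.
[diluted HNO3] = 0.004115 / 0.01756 = 0.2343 M.
Dilution factor = 500.0/24.40 = 20.49, so [stock] = 0.2343 x 20.49 = 4.80 M.

4.80 M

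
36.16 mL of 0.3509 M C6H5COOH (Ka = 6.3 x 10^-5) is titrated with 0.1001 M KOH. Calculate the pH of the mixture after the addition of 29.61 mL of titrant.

3.68

Initial n(C6H5COOH) = 0.3509 x 0.03616 = 0.01269 mol.
n(KOH) added = 0.1001 x 0.02961 = 0.002964 mol, converting that many moles of C6H5COOH to C6H5COO-.
Remaining n(C6H5COOH) = 0.009725 mol; n(C6H5COO-) = 0.002964 mol.
By Henderson-Hasselbalch, pH = pKa + log([A^-]/[HA]) = 4.20 + log(0.002964/0.009725) = 4.20 + (-0.52) = 3.68.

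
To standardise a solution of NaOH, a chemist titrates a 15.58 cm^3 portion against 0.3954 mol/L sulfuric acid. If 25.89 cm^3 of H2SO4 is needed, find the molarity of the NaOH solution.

1.31 M

n(H2SO4) delivered = 0.3954 x 0.02589 = 0.01024 mol.
The reaction is 2 NaOH + 1 H2SO4, so n(NaOH) = 0.01024 x 2/1 = 0.02047 mol.
[NaOH] = 0.02047 mol / 0.01558 L = 1.31 M.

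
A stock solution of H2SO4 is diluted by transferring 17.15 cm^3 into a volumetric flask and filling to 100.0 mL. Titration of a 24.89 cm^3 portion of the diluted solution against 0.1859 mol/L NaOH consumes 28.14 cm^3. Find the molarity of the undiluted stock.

0.613 M

n(NaOH) = 0.1859 x 0.02814 = 0.005231 mol.
n(H2SO4) in the aliquot = 0.005231 x 1/2 = 0.002616 mol.
[diluted H2SO4] = 0.002616 / 0.02489 = 0.1051 M.
Dilution factor = 100.0/17.15 = 5.831, so [stock] = 0.1051 x 5.831 = 0.613 M.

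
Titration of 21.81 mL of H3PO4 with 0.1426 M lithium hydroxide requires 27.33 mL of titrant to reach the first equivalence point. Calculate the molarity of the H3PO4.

n(LiOH) = 0.1426 x 0.02733 = 0.003897 mol.
At the first equivalence point, 1 mol OH^- react per mol H3PO4, so n(H3PO4) = 0.003897 / 1 = 0.003897 mol.
[H3PO4] = 0.003897 / 0.02181 L = 0.179 M.

0.179 M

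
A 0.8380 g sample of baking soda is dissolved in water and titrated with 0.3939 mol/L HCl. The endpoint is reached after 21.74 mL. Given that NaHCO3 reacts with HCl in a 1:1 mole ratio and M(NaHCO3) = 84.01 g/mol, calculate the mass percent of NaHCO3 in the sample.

n(HCl) = 0.3939 x 0.02174 = 0.008563 mol.
n(NaHCO3) = 0.008563 / 1 = 0.008563 mol.
mass of NaHCO3 = 0.008563 x 84.01 = 0.7194 g.
% purity = 0.7194 / 0.8380 x 100 = 85.8%.

85.8%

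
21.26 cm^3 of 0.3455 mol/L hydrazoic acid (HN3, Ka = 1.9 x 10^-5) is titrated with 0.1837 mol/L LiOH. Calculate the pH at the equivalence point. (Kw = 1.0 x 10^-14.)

n(HN3) = 0.3455 x 0.02126 = 0.007345 mol; V(LiOH) at equivalence = 0.007345/0.1837 = 0.03999 L.
At equivalence all the acid is converted to N3-; total volume = 0.02126 + 0.03999 = 0.06125 L, so [N3-] = 0.007345/0.06125 = 0.1199 M.
Kb = Kw/Ka = 1.0e-14 / 1.9 x 10^-5 = 5.26e-10.
[OH^-] = sqrt(Kb x [N3-]) = sqrt(5.26e-10 x 0.1199) = 7.94e-6 M.
pOH = 5.10, so pH = 14.00 - 5.10 = 8.90.

8.90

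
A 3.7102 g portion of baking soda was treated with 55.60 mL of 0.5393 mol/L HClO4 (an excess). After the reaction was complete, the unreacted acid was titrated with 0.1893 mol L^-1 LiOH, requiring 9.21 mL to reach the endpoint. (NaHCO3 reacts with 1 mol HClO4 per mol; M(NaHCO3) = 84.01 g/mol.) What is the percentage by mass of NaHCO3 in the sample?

63.9%

Total n(HClO4) added = 0.5393 x 0.05560 = 0.02999 mol.
n(LiOH) used = 0.1893 x 0.009210 = 0.001743 mol, which equals the excess n(HClO4).
So n(HClO4) consumed by the sample = 0.02999 - 0.001743 = 0.02824 mol.
n(NaHCO3) = 0.02824 / 1 = 0.02824 mol.
mass NaHCO3 = 0.02824 x 84.01 = 2.373 g, so %NaHCO3 = 2.373/3.7102 x 100 = 63.9%.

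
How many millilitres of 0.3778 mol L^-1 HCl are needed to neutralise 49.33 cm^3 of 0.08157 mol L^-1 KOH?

n(KOH) = 0.08157 mol/L x 0.04933 L = 0.004024 mol.
At equivalence n(HCl) = n(KOH) = 0.004024 mol.
V(HCl) = 0.004024 / 0.3778 = 0.01065 L = 10.7 mL.

10.7 mL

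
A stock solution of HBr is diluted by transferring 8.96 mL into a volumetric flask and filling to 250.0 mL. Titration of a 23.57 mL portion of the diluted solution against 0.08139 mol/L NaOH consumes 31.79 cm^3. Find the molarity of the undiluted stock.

3.06 M

n(NaOH) = 0.08139 x 0.03179 = 0.002587 mol.
n(HBr) in the aliquot = 0.002587 mol.
[diluted HBr] = 0.002587 / 0.02357 = 0.1098 M.
Dilution factor = 250.0/8.960 = 27.90, so [stock] = 0.1098 x 27.90 = 3.06 M.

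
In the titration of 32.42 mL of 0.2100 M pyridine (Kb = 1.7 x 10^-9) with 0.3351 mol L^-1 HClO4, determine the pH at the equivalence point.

3.06

n(C5H5N) = 0.2100 x 0.03242 = 0.006808 mol; V(HClO4) at equivalence = 0.006808/0.3351 = 0.02032 L.
At equivalence the base is fully converted to C5H5NH+; total volume = 0.05274 L, so [C5H5NH+] = 0.006808/0.05274 = 0.1291 M.
Ka(C5H5NH+) = Kw/Kb = 1.0e-14 / 1.7 x 10^-9 = 5.88e-6.
[H^+] = sqrt(Ka x [C5H5NH+]) = sqrt(5.88e-6 x 0.1291) = 0.000871 M.
pH = -log(0.000871) = 3.06.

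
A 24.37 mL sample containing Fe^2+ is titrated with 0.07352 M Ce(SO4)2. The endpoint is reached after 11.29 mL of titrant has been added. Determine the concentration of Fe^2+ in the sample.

0.0341 M

n(Ce(SO4)2) = 0.07352 x 0.01129 = 0.0008300 mol.
From the balanced equation, 1 mol Ce(SO4)2 reacts with 1 mol Fe^2+, so n(Fe^2+) = 0.0008300 x 1/1 = 0.0008300 mol.
[Fe^2+] = 0.0008300 / 0.02437 L = 0.0341 M.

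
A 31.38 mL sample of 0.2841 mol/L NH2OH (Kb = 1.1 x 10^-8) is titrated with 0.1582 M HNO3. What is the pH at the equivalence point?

n(NH2OH) = 0.2841 x 0.03138 = 0.008915 mol; V(HNO3) at equivalence = 0.008915/0.1582 = 0.05635 L.
At equivalence the base is fully converted to NH3OH+; total volume = 0.08773 L, so [NH3OH+] = 0.008915/0.08773 = 0.1016 M.
Ka(NH3OH+) = Kw/Kb = 1.0e-14 / 1.1 x 10^-8 = 9.09e-7.
[H^+] = sqrt(Ka x [NH3OH+]) = sqrt(9.09e-7 x 0.1016) = 0.000304 M.
pH = -log(0.000304) = 3.52.

3.52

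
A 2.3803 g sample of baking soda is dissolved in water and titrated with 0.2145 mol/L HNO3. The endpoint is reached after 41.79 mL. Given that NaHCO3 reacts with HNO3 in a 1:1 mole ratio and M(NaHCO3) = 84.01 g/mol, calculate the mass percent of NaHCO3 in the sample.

31.6%

n(HNO3) = 0.2145 x 0.04179 = 0.008964 mol.
n(NaHCO3) = 0.008964 / 1 = 0.008964 mol.
mass of NaHCO3 = 0.008964 x 84.01 = 0.7531 g.
% purity = 0.7531 / 2.3803 x 100 = 31.6%.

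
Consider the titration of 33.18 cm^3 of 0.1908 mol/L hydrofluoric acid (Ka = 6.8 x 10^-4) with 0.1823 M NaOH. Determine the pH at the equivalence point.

n(HF) = 0.1908 x 0.03318 = 0.006331 mol; V(NaOH) at equivalence = 0.006331/0.1823 = 0.03473 L.
At equivalence all the acid is converted to F-; total volume = 0.03318 + 0.03473 = 0.06791 L, so [F-] = 0.006331/0.06791 = 0.09323 M.
Kb = Kw/Ka = 1.0e-14 / 6.8 x 10^-4 = 1.47e-11.
[OH^-] = sqrt(Kb x [F-]) = sqrt(1.47e-11 x 0.09323) = 1.17e-6 M.
pOH = 5.93, so pH = 14.00 - 5.93 = 8.07.

8.07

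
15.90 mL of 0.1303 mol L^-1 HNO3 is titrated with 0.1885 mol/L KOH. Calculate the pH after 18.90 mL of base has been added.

12.63

n(acid) = 0.1303 x 0.01590 = 0.002072 mol; n(KOH) added = 0.1885 x 0.01890 = 0.003563 mol.
Base is in excess by 0.003563 - 0.002072 = 0.001491 mol in a total volume of 0.03480 L.
[OH^-] = 0.001491/0.03480 = 0.04284 M, so pOH = 1.37 and pH = 14.00 - 1.37 = 12.63.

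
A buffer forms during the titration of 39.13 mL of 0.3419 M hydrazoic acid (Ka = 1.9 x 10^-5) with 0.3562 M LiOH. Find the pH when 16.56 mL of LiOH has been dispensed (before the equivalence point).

Initial n(HN3) = 0.3419 x 0.03913 = 0.01338 mol.
n(LiOH) added = 0.3562 x 0.01656 = 0.005899 mol, converting that many moles of HN3 to N3-.
Remaining n(HN3) = 0.007480 mol; n(N3-) = 0.005899 mol.
By Henderson-Hasselbalch, pH = pKa + log([A^-]/[HA]) = 4.72 + log(0.005899/0.007480) = 4.72 + (-0.10) = 4.62.

4.62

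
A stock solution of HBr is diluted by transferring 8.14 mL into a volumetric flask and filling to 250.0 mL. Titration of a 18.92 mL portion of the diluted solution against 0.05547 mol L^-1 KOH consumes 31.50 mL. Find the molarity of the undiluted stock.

2.84 M

n(KOH) = 0.05547 x 0.03150 = 0.001747 mol.
n(HBr) in the aliquot = 0.001747 mol.
[diluted HBr] = 0.001747 / 0.01892 = 0.09235 M.
Dilution factor = 250.0/8.140 = 30.71, so [stock] = 0.09235 x 30.71 = 2.84 M.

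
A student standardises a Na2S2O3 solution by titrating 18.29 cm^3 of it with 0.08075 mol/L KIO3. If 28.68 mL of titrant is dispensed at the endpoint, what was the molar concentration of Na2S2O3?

n(KIO3) = 0.08075 x 0.02868 = 0.002316 mol.
From the balanced equation, 1 mol KIO3 reacts with 6 mol Na2S2O3, so n(Na2S2O3) = 0.002316 x 6/1 = 0.01390 mol.
[Na2S2O3] = 0.01390 / 0.01829 L = 0.760 M.

0.760 M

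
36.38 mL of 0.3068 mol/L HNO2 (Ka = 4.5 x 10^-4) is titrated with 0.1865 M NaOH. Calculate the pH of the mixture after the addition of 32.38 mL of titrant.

3.42

Initial n(HNO2) = 0.3068 x 0.03638 = 0.01116 mol.
n(NaOH) added = 0.1865 x 0.03238 = 0.006039 mol, converting that many moles of HNO2 to NO2-.
Remaining n(HNO2) = 0.005123 mol; n(NO2-) = 0.006039 mol.
By Henderson-Hasselbalch, pH = pKa + log([A^-]/[HA]) = 3.35 + log(0.006039/0.005123) = 3.35 + (+0.07) = 3.42.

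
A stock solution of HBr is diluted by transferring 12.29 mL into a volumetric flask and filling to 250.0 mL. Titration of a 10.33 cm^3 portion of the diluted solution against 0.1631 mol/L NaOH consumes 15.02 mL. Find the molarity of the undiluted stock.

n(NaOH) = 0.1631 x 0.01502 = 0.002450 mol.
n(HBr) in the aliquot = 0.002450 mol.
[diluted HBr] = 0.002450 / 0.01033 = 0.2372 M.
Dilution factor = 250.0/12.29 = 20.34, so [stock] = 0.2372 x 20.34 = 4.82 M.

4.82 M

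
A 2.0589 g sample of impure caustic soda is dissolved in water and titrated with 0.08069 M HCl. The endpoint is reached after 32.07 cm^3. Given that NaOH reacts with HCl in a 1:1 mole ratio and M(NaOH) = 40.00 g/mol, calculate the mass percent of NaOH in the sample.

n(HCl) = 0.08069 x 0.03207 = 0.002588 mol.
n(NaOH) = 0.002588 / 1 = 0.002588 mol.
mass of NaOH = 0.002588 x 40.00 = 0.1035 g.
% purity = 0.1035 / 2.0589 x 100 = 5.03%.

5.03%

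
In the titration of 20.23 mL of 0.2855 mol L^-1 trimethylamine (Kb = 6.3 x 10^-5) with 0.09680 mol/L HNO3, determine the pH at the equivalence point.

n((CH3)3N) = 0.2855 x 0.02023 = 0.005776 mol; V(HNO3) at equivalence = 0.005776/0.09680 = 0.05967 L.
At equivalence the base is fully converted to (CH3)3NH+; total volume = 0.07990 L, so [(CH3)3NH+] = 0.005776/0.07990 = 0.07229 M.
Ka((CH3)3NH+) = Kw/Kb = 1.0e-14 / 6.3 x 10^-5 = 1.59e-10.
[H^+] = sqrt(Ka x [(CH3)3NH+]) = sqrt(1.59e-10 x 0.07229) = 3.39e-6 M.
pH = -log(3.39e-6) = 5.47.

5.47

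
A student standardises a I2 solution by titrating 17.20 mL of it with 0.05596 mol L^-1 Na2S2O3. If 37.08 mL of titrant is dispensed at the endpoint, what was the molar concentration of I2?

n(Na2S2O3) = 0.05596 x 0.03708 = 0.002075 mol.
From the balanced equation, 2 mol Na2S2O3 reacts with 1 mol I2, so n(I2) = 0.002075 x 1/2 = 0.001037 mol.
[I2] = 0.001037 / 0.01720 L = 0.0603 M.

0.0603 M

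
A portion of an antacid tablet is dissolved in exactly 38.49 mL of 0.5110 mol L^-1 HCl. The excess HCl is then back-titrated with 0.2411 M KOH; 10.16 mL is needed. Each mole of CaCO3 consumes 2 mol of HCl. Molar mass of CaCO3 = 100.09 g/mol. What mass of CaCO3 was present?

0.862 g

Total n(HCl) added = 0.5110 x 0.03849 = 0.01967 mol.
n(KOH) used = 0.2411 x 0.01016 = 0.002450 mol, which equals the excess n(HCl).
So n(HCl) consumed by the sample = 0.01967 - 0.002450 = 0.01722 mol.
n(CaCO3) = 0.01722 / 2 = 0.008609 mol.
mass = 0.008609 mol x 100.09 g/mol = 0.862 g.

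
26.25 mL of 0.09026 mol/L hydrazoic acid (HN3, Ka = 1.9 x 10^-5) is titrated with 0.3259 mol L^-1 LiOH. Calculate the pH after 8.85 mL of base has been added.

12.17

n(acid) = 0.09026 x 0.02625 = 0.002369 mol; n(LiOH) added = 0.3259 x 0.008850 = 0.002884 mol.
Base is in excess by 0.002884 - 0.002369 = 0.0005149 mol in a total volume of 0.03510 L.
[OH^-] = 0.0005149/0.03510 = 0.01467 M, so pOH = 1.83 and pH = 14.00 - 1.83 = 12.17.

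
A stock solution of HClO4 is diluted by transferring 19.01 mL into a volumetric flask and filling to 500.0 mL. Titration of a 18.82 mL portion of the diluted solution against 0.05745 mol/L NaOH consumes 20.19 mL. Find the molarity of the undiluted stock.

n(NaOH) = 0.05745 x 0.02019 = 0.001160 mol.
n(HClO4) in the aliquot = 0.001160 mol.
[diluted HClO4] = 0.001160 / 0.01882 = 0.06163 M.
Dilution factor = 500.0/19.01 = 26.30, so [stock] = 0.06163 x 26.30 = 1.62 M.

1.62 M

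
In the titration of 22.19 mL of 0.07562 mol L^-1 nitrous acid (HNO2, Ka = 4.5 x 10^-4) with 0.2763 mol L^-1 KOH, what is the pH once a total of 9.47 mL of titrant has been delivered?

12.47

n(acid) = 0.07562 x 0.02219 = 0.001678 mol; n(KOH) added = 0.2763 x 0.009470 = 0.002617 mol.
Base is in excess by 0.002617 - 0.001678 = 0.0009386 mol in a total volume of 0.03166 L.
[OH^-] = 0.0009386/0.03166 = 0.02964 M, so pOH = 1.53 and pH = 14.00 - 1.53 = 12.47.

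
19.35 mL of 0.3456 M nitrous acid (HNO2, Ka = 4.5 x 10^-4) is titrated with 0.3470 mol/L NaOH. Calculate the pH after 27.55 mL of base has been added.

n(acid) = 0.3456 x 0.01935 = 0.006687 mol; n(NaOH) added = 0.3470 x 0.02755 = 0.009560 mol.
Base is in excess by 0.009560 - 0.006687 = 0.002872 mol in a total volume of 0.04690 L.
[OH^-] = 0.002872/0.04690 = 0.06125 M, so pOH = 1.21 and pH = 14.00 - 1.21 = 12.79.

12.79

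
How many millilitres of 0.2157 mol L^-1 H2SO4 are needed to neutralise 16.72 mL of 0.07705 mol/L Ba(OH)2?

n(Ba(OH)2) = 0.07705 mol/L x 0.01672 L = 0.001288 mol.
At equivalence n(H2SO4) = n(Ba(OH)2) = 0.001288 mol.
V(H2SO4) = 0.001288 / 0.2157 = 0.005973 L = 5.97 mL.

5.97 mL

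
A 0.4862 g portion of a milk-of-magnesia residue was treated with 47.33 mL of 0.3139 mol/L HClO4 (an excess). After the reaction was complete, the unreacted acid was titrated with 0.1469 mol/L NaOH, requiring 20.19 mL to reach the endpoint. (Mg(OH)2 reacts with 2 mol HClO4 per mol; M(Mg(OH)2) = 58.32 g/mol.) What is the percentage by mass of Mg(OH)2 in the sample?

71.3%

Total n(HClO4) added = 0.3139 x 0.04733 = 0.01486 mol.
n(NaOH) used = 0.1469 x 0.02019 = 0.002966 mol, which equals the excess n(HClO4).
So n(HClO4) consumed by the sample = 0.01486 - 0.002966 = 0.01189 mol.
n(Mg(OH)2) = 0.01189 / 2 = 0.005945 mol.
mass Mg(OH)2 = 0.005945 x 58.32 = 0.3467 g, so %Mg(OH)2 = 0.3467/0.4862 x 100 = 71.3%.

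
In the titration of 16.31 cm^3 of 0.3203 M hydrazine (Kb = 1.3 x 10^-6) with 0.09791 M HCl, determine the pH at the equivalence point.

n(N2H4) = 0.3203 x 0.01631 = 0.005224 mol; V(HCl) at equivalence = 0.005224/0.09791 = 0.05336 L.
At equivalence the base is fully converted to N2H5+; total volume = 0.06967 L, so [N2H5+] = 0.005224/0.06967 = 0.07499 M.
Ka(N2H5+) = Kw/Kb = 1.0e-14 / 1.3 x 10^-6 = 7.69e-9.
[H^+] = sqrt(Ka x [N2H5+]) = sqrt(7.69e-9 x 0.07499) = 2.40e-5 M.
pH = -log(2.40e-5) = 4.62.

4.62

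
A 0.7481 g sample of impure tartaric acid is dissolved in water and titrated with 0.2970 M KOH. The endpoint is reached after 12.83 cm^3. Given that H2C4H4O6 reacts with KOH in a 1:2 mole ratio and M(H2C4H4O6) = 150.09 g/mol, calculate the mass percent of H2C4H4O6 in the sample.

n(KOH) = 0.2970 x 0.01283 = 0.003811 mol.
n(H2C4H4O6) = 0.003811 / 2 = 0.001905 mol.
mass of H2C4H4O6 = 0.001905 x 150.09 = 0.2860 g.
% purity = 0.2860 / 0.7481 x 100 = 38.2%.

38.2%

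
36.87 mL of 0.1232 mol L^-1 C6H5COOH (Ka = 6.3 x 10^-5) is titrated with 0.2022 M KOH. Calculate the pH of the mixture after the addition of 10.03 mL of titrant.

Initial n(C6H5COOH) = 0.1232 x 0.03687 = 0.004542 mol.
n(KOH) added = 0.2022 x 0.01003 = 0.002028 mol, converting that many moles of C6H5COOH to C6H5COO-.
Remaining n(C6H5COOH) = 0.002514 mol; n(C6H5COO-) = 0.002028 mol.
By Henderson-Hasselbalch, pH = pKa + log([A^-]/[HA]) = 4.20 + log(0.002028/0.002514) = 4.20 + (-0.09) = 4.11.

4.11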